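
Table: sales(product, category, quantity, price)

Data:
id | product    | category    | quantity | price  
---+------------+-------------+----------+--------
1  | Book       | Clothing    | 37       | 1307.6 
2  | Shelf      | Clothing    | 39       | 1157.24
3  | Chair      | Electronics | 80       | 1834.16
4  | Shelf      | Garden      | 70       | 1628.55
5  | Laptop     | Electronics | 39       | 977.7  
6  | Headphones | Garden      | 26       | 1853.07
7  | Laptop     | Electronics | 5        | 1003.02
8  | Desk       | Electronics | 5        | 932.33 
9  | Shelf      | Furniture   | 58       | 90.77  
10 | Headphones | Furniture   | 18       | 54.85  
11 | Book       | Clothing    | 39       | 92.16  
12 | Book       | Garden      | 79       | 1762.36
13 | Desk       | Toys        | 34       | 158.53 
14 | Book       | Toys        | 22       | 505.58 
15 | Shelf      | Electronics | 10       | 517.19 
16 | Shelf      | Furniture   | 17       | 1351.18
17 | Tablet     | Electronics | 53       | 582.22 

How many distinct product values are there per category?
SELECT category, COUNT(DISTINCT product)
FROM sales
GROUP BY category

Result:
  Clothing: 2 distinct
  Electronics: 5 distinct
  Furniture: 2 distinct
  Garden: 3 distinct
  Toys: 2 distinct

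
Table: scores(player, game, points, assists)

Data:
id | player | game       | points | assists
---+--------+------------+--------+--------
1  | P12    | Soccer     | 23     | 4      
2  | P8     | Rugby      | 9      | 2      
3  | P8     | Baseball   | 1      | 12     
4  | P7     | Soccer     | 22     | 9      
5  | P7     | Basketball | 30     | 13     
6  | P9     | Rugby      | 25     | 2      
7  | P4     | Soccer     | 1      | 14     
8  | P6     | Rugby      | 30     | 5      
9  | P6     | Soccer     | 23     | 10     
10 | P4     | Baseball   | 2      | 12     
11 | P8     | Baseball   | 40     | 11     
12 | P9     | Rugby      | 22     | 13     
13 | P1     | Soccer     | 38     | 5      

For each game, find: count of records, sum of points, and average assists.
SELECT game,
       COUNT(*) as cnt,
       SUM(points) as total_points,
       AVG(assists) as avg_assists
FROM scores
GROUP BY game

Result:
  Baseball: 3 records, 43 total points, 11.67 avg assists
  Basketball: 1 records, 30 total points, 13.00 avg assists
  Rugby: 4 records, 86 total points, 5.50 avg assists
  Soccer: 5 records, 107 total points, 8.40 avg assists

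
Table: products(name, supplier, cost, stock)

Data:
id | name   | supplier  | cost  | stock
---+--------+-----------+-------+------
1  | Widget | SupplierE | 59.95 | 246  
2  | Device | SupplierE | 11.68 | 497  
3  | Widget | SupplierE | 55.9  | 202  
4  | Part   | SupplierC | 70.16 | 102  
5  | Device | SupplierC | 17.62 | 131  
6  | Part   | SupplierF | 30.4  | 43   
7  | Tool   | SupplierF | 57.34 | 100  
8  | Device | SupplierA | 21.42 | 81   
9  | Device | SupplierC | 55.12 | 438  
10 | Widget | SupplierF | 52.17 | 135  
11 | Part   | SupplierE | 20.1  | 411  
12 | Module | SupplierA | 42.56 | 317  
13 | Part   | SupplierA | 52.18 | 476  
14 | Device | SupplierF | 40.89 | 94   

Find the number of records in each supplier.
SELECT supplier, COUNT(*) as count
FROM products
GROUP BY supplier

Result:
  SupplierA: 3
  SupplierC: 3
  SupplierE: 4
  SupplierF: 4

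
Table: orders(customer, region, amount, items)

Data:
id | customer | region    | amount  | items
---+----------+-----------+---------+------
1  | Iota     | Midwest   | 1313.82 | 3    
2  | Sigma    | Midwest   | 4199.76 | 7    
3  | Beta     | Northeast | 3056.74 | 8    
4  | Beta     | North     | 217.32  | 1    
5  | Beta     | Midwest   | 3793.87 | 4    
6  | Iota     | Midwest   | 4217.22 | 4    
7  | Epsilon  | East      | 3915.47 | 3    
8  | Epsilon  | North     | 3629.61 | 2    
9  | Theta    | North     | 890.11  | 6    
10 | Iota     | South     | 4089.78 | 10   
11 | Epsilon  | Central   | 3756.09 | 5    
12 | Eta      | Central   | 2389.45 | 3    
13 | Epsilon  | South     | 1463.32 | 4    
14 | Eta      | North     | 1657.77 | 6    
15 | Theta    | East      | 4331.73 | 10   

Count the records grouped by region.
SELECT region, COUNT(*) as count
FROM orders
GROUP BY region

Result:
  Central: 2
  East: 2
  Midwest: 4
  North: 4
  Northeast: 1
  South: 2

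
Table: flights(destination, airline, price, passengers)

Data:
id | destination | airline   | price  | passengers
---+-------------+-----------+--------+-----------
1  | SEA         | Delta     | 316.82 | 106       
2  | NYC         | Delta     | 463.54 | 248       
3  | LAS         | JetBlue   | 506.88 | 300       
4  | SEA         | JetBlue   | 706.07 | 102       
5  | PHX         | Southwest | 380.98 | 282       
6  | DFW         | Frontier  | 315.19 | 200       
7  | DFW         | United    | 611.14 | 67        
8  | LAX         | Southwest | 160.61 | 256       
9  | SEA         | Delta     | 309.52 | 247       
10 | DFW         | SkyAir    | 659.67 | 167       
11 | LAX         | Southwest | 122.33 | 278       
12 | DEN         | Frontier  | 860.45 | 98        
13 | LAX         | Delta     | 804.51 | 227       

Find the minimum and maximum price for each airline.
SELECT airline, MIN(price), MAX(price)
FROM flights
GROUP BY airline

Result:
  Delta: min=309.52, max=804.51
  Frontier: min=315.19, max=860.45
  JetBlue: min=506.88, max=706.07
  SkyAir: min=659.67, max=659.67
  Southwest: min=122.33, max=380.98
  United: min=611.14, max=611.14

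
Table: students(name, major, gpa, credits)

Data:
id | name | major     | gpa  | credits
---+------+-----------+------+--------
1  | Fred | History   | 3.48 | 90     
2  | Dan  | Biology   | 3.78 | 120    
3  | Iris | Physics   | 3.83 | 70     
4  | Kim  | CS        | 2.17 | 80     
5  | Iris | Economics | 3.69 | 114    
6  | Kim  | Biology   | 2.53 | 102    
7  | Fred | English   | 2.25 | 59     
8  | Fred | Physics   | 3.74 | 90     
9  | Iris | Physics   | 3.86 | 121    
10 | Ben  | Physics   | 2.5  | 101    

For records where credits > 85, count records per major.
SELECT major, COUNT(*)
FROM students
WHERE credits > 85
GROUP BY major

Note: WHERE filters rows before grouping.

Result:
  Biology: 2
  Economics: 1
  History: 1
  Physics: 3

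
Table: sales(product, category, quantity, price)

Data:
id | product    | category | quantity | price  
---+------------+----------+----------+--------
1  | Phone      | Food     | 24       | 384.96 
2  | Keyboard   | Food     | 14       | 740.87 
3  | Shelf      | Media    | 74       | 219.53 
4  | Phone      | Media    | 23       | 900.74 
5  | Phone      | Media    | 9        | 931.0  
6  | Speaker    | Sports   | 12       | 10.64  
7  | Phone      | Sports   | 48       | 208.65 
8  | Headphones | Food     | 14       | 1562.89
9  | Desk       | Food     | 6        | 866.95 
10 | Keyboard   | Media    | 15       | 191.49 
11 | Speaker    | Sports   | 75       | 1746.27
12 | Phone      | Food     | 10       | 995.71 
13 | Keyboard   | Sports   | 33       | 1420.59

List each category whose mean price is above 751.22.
SELECT category, AVG(price)
FROM sales
GROUP BY category
HAVING AVG(price) > 751.22

Result:
  Food: avg=910.28
  Sports: avg=846.54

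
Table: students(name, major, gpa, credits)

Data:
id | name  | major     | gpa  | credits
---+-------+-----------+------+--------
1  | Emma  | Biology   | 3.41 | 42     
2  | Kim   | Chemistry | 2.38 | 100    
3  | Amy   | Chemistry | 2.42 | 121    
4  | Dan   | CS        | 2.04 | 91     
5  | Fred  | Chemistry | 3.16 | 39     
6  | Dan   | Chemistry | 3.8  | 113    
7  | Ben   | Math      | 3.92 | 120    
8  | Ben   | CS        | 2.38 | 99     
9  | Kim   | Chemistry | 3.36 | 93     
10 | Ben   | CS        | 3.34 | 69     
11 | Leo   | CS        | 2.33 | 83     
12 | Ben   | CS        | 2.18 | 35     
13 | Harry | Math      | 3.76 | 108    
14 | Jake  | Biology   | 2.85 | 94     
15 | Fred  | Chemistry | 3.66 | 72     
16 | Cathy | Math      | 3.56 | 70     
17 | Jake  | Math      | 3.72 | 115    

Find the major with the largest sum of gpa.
SELECT major, SUM(gpa) as val
FROM students
GROUP BY major
ORDER BY val DESC
LIMIT 1

Result: Chemistry with sum(gpa) = 18.78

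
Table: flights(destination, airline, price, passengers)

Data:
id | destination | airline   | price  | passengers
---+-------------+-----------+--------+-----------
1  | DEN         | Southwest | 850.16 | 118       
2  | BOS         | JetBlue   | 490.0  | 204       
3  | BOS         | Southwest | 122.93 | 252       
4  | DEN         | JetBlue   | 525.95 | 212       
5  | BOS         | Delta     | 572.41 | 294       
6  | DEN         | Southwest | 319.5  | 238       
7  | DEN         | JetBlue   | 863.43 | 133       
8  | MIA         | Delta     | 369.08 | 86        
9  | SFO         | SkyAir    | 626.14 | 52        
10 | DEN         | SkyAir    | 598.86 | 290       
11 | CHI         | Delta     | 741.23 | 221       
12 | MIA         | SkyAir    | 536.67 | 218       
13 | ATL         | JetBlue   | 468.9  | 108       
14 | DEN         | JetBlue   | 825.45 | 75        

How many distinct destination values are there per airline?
SELECT airline, COUNT(DISTINCT destination)
FROM flights
GROUP BY airline

Result:
  Delta: 3 distinct
  JetBlue: 3 distinct
  SkyAir: 3 distinct
  Southwest: 2 distinct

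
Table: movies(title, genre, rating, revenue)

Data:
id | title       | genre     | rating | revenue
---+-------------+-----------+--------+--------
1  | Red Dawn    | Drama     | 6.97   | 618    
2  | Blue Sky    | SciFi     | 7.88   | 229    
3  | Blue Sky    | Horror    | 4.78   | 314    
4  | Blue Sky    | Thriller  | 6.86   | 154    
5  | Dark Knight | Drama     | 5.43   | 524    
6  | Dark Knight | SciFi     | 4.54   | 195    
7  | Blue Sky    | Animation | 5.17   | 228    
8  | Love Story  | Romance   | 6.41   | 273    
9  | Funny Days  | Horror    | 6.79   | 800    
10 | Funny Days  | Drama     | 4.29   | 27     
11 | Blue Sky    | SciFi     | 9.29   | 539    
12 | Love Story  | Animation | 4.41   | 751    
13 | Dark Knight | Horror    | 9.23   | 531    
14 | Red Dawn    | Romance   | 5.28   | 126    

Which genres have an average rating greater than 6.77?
SELECT genre, AVG(rating)
FROM movies
GROUP BY genre
HAVING AVG(rating) > 6.77

Result:
  Horror: avg=6.93
  SciFi: avg=7.24
  Thriller: avg=6.86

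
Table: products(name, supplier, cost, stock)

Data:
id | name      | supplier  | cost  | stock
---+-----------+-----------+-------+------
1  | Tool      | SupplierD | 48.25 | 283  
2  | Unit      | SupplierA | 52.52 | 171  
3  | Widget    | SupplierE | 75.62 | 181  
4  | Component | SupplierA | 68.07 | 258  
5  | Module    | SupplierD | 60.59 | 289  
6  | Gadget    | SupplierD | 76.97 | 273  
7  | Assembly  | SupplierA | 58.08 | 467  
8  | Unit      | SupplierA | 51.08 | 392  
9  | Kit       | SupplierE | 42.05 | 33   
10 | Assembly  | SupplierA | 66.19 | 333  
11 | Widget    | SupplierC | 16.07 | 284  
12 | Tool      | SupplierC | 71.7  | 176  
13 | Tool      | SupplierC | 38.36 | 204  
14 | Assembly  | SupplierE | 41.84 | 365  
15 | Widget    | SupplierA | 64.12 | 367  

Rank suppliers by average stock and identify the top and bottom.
SELECT supplier, AVG(stock)
FROM products
GROUP BY supplier
ORDER BY AVG(stock)

All groups:
  SupplierE: 193.00
  SupplierC: 221.33
  SupplierD: 281.67
  SupplierA: 331.33

Highest: SupplierA (331.33)
Lowest: SupplierE (193.00)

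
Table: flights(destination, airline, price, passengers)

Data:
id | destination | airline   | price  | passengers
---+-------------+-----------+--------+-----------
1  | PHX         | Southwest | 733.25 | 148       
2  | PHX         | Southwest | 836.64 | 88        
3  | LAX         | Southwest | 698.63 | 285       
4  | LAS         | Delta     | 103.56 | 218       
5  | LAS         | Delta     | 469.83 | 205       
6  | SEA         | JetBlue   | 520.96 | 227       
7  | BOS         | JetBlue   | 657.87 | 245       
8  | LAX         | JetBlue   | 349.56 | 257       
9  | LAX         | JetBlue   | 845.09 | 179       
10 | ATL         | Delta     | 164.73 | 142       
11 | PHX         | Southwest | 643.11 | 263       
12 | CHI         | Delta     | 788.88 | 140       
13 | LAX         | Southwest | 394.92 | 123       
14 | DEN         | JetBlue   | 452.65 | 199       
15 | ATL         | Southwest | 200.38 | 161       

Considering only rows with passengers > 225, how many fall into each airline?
SELECT airline, COUNT(*)
FROM flights
WHERE passengers > 225
GROUP BY airline

Note: WHERE filters rows before grouping.

Result:
  JetBlue: 3
  Southwest: 2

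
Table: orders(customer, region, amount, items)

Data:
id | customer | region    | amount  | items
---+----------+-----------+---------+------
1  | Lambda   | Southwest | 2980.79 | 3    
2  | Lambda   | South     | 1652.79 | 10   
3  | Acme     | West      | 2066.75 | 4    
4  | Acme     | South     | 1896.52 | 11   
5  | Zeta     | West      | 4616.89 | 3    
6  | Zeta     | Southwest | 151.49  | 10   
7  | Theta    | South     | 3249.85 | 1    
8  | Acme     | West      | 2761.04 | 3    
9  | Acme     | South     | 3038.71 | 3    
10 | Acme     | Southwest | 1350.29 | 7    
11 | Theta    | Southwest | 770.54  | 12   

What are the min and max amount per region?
SELECT region, MIN(amount), MAX(amount)
FROM orders
GROUP BY region

Result:
  South: min=1652.79, max=3249.85
  Southwest: min=151.49, max=2980.79
  West: min=2066.75, max=4616.89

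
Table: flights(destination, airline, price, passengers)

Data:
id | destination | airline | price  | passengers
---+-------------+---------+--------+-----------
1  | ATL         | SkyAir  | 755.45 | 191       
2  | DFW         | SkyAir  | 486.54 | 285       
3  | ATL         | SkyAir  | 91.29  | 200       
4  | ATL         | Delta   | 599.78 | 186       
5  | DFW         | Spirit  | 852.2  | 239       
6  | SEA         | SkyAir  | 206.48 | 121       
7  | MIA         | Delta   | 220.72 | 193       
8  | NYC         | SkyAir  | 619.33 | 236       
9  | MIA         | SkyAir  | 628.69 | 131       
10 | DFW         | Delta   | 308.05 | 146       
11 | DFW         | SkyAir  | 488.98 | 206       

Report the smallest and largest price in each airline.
SELECT airline, MIN(price), MAX(price)
FROM flights
GROUP BY airline

Result:
  Delta: min=220.72, max=599.78
  SkyAir: min=91.29, max=755.45
  Spirit: min=852.20, max=852.20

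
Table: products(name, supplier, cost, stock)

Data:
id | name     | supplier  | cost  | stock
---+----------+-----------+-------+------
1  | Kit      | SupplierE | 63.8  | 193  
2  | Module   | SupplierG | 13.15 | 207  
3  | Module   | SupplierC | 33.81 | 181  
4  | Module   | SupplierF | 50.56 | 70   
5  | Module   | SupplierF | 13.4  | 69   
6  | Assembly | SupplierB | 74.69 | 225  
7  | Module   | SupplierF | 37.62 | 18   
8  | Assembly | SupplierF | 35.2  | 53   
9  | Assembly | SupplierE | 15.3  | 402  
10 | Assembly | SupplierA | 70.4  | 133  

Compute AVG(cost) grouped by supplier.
SELECT supplier, AVG(cost) as result
FROM products
GROUP BY supplier

Result:
  SupplierA: 70.40
  SupplierB: 74.69
  SupplierC: 33.81
  SupplierE: 39.55
  SupplierF: 34.20
  SupplierG: 13.15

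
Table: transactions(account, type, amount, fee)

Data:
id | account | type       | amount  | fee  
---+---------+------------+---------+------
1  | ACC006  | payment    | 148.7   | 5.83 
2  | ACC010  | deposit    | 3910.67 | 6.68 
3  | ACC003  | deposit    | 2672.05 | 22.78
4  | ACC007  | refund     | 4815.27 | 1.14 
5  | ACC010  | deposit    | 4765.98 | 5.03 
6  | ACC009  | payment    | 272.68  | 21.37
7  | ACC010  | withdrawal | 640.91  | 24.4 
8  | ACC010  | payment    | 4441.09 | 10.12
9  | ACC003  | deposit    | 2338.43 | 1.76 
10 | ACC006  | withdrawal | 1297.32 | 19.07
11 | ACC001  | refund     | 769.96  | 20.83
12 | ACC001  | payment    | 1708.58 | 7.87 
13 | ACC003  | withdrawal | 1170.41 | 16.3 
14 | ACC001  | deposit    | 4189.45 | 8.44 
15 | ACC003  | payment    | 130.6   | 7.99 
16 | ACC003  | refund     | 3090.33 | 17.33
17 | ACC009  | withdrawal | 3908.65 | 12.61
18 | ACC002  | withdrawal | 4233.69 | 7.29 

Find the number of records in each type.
SELECT type, COUNT(*) as count
FROM transactions
GROUP BY type

Result:
  deposit: 5
  payment: 5
  refund: 3
  withdrawal: 5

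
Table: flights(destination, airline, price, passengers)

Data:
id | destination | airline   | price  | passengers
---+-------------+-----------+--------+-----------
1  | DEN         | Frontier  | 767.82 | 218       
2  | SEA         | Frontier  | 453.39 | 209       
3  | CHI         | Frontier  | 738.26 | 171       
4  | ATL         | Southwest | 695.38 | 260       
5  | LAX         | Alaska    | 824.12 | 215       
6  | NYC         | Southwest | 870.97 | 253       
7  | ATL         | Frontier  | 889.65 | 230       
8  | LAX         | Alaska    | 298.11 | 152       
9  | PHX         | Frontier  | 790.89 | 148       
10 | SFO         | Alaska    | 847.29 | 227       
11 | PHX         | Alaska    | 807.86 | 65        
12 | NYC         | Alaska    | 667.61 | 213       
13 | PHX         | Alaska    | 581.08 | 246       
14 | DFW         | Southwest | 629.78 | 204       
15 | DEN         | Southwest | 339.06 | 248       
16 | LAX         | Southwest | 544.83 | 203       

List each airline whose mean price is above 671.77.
SELECT airline, AVG(price)
FROM flights
GROUP BY airline
HAVING AVG(price) > 671.77

Result:
  Frontier: avg=728.00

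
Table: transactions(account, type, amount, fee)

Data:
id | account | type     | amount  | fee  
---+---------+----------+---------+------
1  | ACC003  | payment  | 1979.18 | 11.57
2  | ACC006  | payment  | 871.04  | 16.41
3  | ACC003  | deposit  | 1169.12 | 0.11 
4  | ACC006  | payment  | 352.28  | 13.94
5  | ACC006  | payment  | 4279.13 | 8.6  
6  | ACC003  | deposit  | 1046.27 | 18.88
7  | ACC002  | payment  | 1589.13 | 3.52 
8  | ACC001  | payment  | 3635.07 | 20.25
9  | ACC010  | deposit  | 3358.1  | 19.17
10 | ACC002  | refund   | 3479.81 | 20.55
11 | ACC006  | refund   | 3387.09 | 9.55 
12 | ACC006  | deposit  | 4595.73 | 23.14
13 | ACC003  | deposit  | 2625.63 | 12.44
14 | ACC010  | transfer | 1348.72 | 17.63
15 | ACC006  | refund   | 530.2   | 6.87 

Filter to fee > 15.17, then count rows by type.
SELECT type, COUNT(*)
FROM transactions
WHERE fee > 15.17
GROUP BY type

Note: WHERE filters rows before grouping.

Result:
  deposit: 3
  payment: 2
  refund: 1
  transfer: 1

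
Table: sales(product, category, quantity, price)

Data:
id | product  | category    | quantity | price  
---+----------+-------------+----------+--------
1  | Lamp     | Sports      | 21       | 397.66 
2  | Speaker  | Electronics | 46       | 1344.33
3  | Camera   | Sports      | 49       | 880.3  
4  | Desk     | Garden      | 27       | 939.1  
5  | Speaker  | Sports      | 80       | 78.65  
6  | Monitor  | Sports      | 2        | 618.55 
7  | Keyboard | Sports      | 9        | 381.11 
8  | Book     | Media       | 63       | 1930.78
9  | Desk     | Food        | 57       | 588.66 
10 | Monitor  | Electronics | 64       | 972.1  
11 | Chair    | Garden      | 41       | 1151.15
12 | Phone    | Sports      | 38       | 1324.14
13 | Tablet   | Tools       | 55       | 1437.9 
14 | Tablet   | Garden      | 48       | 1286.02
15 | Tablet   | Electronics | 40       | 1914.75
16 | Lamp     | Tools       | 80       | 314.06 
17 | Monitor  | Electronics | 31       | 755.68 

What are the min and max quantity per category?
SELECT category, MIN(quantity), MAX(quantity)
FROM sales
GROUP BY category

Result:
  Electronics: min=31, max=64
  Food: min=57, max=57
  Garden: min=27, max=48
  Media: min=63, max=63
  Sports: min=2, max=80
  Tools: min=55, max=80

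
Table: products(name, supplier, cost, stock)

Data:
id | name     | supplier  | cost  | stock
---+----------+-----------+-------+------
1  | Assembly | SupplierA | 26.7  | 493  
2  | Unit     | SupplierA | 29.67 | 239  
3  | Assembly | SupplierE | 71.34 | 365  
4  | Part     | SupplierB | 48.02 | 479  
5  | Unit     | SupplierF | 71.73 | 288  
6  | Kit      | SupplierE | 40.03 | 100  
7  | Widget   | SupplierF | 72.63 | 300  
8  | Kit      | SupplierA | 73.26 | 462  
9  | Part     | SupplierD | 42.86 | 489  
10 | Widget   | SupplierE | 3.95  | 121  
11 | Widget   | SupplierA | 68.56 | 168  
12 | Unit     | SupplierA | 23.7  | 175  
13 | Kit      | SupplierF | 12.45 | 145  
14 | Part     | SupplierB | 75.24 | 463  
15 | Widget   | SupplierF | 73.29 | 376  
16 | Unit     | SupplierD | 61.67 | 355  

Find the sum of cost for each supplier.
SELECT supplier, SUM(cost) as result
FROM products
GROUP BY supplier

Result:
  SupplierA: 221.89
  SupplierB: 123.26
  SupplierD: 104.53
  SupplierE: 115.32
  SupplierF: 230.10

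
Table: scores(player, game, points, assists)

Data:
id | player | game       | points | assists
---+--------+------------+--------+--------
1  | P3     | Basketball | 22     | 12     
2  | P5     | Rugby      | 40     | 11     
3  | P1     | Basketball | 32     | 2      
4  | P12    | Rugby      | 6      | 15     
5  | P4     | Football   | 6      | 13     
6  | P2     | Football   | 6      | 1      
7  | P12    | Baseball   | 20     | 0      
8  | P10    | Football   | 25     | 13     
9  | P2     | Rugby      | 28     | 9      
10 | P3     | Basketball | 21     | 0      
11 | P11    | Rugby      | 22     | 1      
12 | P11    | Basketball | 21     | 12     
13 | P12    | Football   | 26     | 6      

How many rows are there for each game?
SELECT game, COUNT(*) as count
FROM scores
GROUP BY game

Result:
  Baseball: 1
  Basketball: 4
  Football: 4
  Rugby: 4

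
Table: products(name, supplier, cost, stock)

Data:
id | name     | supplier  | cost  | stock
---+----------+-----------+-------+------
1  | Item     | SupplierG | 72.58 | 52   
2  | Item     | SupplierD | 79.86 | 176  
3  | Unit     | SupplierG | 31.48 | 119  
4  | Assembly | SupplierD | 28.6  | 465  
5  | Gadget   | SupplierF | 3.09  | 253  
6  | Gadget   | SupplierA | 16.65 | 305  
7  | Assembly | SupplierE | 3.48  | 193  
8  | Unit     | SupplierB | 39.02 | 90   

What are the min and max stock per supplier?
SELECT supplier, MIN(stock), MAX(stock)
FROM products
GROUP BY supplier

Result:
  SupplierA: min=305, max=305
  SupplierB: min=90, max=90
  SupplierD: min=176, max=465
  SupplierE: min=193, max=193
  SupplierF: min=253, max=253
  SupplierG: min=52, max=119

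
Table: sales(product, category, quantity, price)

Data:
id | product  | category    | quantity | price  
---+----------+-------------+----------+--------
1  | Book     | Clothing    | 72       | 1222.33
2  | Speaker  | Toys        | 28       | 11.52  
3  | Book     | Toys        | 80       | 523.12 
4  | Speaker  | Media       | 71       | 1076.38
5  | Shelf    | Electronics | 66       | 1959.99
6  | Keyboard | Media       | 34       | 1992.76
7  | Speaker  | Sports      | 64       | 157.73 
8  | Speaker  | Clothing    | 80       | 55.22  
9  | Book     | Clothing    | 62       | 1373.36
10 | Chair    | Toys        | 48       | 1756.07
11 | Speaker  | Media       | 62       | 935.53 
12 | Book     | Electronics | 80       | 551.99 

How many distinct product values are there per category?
SELECT category, COUNT(DISTINCT product)
FROM sales
GROUP BY category

Result:
  Clothing: 2 distinct
  Electronics: 2 distinct
  Media: 2 distinct
  Sports: 1 distinct
  Toys: 3 distinct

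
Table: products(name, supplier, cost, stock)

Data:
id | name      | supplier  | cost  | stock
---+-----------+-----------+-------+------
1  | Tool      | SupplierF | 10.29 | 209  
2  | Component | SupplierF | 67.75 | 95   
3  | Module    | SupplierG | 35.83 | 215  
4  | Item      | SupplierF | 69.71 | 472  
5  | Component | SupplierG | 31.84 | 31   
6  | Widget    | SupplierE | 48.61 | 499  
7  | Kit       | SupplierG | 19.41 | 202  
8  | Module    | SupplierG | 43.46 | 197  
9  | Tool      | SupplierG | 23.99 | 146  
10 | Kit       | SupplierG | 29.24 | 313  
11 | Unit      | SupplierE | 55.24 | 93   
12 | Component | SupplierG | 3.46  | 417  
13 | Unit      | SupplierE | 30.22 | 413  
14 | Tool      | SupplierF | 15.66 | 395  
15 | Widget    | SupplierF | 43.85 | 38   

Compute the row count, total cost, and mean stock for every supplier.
SELECT supplier,
       COUNT(*) as cnt,
       SUM(cost) as total_cost,
       AVG(stock) as avg_stock
FROM products
GROUP BY supplier

Result:
  SupplierE: 3 records, 134.07 total cost, 335.00 avg stock
  SupplierF: 5 records, 207.26 total cost, 241.80 avg stock
  SupplierG: 7 records, 187.23 total cost, 217.29 avg stock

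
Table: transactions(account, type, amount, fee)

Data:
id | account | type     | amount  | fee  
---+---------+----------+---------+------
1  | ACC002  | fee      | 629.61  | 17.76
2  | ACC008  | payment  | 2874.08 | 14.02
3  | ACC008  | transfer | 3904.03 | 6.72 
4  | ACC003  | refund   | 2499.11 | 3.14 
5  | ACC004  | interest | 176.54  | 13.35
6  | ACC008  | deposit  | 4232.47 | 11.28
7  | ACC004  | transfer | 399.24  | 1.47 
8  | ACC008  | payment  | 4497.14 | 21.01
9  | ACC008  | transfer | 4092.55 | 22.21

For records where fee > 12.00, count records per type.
SELECT type, COUNT(*)
FROM transactions
WHERE fee > 12.00
GROUP BY type

Note: WHERE filters rows before grouping.

Result:
  fee: 1
  interest: 1
  payment: 2
  transfer: 1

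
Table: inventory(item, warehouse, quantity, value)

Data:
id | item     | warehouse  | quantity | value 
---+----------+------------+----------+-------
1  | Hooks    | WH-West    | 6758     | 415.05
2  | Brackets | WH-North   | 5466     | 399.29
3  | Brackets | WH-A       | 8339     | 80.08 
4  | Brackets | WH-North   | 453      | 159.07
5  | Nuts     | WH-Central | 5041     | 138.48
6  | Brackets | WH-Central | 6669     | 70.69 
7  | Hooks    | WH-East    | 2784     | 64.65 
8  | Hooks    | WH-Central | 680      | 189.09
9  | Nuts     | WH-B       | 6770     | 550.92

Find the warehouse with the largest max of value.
SELECT warehouse, MAX(value) as val
FROM inventory
GROUP BY warehouse
ORDER BY val DESC
LIMIT 1

Result: WH-B with max(value) = 550.92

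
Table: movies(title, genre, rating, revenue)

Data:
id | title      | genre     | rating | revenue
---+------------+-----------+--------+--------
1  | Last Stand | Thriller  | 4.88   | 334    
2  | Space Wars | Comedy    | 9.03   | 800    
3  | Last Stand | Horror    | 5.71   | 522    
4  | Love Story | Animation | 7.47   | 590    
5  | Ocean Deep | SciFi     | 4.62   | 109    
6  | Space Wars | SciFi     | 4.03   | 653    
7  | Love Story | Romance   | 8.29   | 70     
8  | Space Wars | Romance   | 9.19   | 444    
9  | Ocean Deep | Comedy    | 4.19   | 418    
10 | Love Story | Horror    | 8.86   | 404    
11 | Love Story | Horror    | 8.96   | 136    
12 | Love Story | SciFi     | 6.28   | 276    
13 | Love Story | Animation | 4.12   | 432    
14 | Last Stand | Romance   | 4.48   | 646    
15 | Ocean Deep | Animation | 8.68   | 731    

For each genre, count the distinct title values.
SELECT genre, COUNT(DISTINCT title)
FROM movies
GROUP BY genre

Result:
  Animation: 2 distinct
  Comedy: 2 distinct
  Horror: 2 distinct
  Romance: 3 distinct
  SciFi: 3 distinct
  Thriller: 1 distinct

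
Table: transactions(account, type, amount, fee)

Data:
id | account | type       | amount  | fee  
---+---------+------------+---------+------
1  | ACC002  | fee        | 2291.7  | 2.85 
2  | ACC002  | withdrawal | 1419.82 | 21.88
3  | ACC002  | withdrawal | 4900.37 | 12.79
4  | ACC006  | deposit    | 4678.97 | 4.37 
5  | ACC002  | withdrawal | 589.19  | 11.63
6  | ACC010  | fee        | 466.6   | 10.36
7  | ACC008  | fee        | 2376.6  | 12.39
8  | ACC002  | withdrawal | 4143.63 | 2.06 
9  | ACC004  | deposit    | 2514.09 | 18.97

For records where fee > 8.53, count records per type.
SELECT type, COUNT(*)
FROM transactions
WHERE fee > 8.53
GROUP BY type

Note: WHERE filters rows before grouping.

Result:
  deposit: 1
  fee: 2
  withdrawal: 3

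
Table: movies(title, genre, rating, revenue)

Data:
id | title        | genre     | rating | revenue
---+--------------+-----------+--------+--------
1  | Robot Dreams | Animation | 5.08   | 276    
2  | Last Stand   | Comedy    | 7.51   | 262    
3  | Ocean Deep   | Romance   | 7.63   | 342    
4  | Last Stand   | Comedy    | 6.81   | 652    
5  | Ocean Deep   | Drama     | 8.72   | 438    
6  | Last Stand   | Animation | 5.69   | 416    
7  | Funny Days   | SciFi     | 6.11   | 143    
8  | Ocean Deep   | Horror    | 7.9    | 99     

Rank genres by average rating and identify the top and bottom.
SELECT genre, AVG(rating)
FROM movies
GROUP BY genre
ORDER BY AVG(rating)

All groups:
  Animation: 5.39
  SciFi: 6.11
  Comedy: 7.16
  Romance: 7.63
  Horror: 7.90
  Drama: 8.72

Highest: Drama (8.72)
Lowest: Animation (5.39)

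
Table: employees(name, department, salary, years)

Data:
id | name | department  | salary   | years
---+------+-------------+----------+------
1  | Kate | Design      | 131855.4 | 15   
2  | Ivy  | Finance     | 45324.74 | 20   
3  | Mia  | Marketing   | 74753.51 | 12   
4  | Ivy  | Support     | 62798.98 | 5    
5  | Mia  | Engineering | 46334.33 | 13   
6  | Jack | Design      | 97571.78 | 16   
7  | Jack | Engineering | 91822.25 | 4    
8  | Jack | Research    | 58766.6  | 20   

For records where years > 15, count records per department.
SELECT department, COUNT(*)
FROM employees
WHERE years > 15
GROUP BY department

Note: WHERE filters rows before grouping.

Result:
  Design: 1
  Finance: 1
  Research: 1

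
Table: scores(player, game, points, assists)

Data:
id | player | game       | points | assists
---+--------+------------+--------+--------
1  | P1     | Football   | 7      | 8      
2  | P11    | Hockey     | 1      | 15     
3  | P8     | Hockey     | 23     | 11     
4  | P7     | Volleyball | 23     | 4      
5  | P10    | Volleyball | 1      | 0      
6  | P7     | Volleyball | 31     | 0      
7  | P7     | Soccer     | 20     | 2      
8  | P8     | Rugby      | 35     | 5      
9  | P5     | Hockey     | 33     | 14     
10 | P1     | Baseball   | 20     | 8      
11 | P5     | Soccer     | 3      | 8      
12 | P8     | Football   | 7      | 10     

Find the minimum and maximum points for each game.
SELECT game, MIN(points), MAX(points)
FROM scores
GROUP BY game

Result:
  Baseball: min=20, max=20
  Football: min=7, max=7
  Hockey: min=1, max=33
  Rugby: min=35, max=35
  Soccer: min=3, max=20
  Volleyball: min=1, max=31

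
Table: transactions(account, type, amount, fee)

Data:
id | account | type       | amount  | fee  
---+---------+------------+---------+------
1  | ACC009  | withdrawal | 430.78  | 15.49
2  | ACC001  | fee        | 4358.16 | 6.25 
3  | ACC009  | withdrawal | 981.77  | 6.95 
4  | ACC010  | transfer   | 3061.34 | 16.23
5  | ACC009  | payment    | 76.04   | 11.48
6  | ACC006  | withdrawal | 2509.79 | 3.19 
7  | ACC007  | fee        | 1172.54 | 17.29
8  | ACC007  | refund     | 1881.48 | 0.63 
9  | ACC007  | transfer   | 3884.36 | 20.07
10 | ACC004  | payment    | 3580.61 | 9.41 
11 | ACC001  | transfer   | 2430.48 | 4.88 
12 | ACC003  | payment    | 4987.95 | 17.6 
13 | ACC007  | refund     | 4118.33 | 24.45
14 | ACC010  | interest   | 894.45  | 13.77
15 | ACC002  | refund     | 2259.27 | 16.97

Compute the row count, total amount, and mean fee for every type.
SELECT type,
       COUNT(*) as cnt,
       SUM(amount) as total_amount,
       AVG(fee) as avg_fee
FROM transactions
GROUP BY type

Result:
  fee: 2 records, 5530.70 total amount, 11.77 avg fee
  interest: 1 records, 894.45 total amount, 13.77 avg fee
  payment: 3 records, 8644.60 total amount, 12.83 avg fee
  refund: 3 records, 8259.08 total amount, 14.02 avg fee
  transfer: 3 records, 9376.18 total amount, 13.73 avg fee
  withdrawal: 3 records, 3922.34 total amount, 8.54 avg fee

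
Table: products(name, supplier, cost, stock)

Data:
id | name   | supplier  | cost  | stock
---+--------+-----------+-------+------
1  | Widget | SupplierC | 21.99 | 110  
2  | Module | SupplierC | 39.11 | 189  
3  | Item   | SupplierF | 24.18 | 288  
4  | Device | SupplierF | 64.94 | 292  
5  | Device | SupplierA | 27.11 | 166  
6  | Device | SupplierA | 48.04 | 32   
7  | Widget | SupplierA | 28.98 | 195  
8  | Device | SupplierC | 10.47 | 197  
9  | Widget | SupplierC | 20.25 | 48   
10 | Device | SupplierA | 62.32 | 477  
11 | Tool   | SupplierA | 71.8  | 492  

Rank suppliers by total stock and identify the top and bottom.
SELECT supplier, SUM(stock)
FROM products
GROUP BY supplier
ORDER BY SUM(stock)

All groups:
  SupplierC: 544
  SupplierF: 580
  SupplierA: 1362

Highest: SupplierA (1362)
Lowest: SupplierC (544)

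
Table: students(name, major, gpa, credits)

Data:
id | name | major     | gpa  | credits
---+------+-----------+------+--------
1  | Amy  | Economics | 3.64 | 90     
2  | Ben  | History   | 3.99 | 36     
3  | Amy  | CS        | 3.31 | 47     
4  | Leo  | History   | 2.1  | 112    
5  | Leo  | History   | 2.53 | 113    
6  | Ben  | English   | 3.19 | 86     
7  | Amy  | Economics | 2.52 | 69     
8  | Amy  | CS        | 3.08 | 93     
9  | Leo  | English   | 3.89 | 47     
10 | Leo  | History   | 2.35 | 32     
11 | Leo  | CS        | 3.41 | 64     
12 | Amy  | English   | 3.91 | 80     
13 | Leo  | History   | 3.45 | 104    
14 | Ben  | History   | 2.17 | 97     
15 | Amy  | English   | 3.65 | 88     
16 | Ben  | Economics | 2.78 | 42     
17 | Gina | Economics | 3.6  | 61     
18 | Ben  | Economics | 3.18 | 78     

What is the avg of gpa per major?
SELECT major, AVG(gpa) as result
FROM students
GROUP BY major

Result:
  CS: 3.27
  Economics: 3.14
  English: 3.66
  History: 2.77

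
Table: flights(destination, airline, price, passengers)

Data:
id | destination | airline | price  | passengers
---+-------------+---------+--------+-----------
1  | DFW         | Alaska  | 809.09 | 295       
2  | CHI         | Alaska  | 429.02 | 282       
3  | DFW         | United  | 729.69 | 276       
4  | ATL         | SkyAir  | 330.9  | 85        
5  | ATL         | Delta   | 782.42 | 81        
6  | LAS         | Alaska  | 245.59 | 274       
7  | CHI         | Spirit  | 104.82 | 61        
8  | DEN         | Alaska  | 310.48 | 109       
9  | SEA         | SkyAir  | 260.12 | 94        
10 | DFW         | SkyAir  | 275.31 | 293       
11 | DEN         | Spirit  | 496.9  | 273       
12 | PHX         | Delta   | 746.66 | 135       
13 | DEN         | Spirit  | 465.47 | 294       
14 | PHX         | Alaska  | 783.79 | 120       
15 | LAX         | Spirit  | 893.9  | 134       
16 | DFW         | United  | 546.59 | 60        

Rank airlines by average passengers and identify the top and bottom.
SELECT airline, AVG(passengers)
FROM flights
GROUP BY airline
ORDER BY AVG(passengers)

All groups:
  Delta: 108.00
  SkyAir: 157.33
  United: 168.00
  Spirit: 190.50
  Alaska: 216.00

Highest: Alaska (216.00)
Lowest: Delta (108.00)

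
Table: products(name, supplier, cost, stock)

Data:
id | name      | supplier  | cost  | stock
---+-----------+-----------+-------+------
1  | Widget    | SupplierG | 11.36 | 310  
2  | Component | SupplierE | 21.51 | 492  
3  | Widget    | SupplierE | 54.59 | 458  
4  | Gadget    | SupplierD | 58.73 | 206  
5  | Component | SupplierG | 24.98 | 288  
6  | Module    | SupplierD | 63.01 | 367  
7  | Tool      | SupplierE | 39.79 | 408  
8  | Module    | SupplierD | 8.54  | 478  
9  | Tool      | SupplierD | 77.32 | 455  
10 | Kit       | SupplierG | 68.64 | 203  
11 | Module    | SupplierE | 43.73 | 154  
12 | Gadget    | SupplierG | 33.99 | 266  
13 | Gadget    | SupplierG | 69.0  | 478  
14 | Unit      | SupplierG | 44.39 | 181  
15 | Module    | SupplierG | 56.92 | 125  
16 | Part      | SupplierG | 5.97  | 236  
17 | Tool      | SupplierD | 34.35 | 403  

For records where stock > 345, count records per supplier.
SELECT supplier, COUNT(*)
FROM products
WHERE stock > 345
GROUP BY supplier

Note: WHERE filters rows before grouping.

Result:
  SupplierD: 4
  SupplierE: 3
  SupplierG: 1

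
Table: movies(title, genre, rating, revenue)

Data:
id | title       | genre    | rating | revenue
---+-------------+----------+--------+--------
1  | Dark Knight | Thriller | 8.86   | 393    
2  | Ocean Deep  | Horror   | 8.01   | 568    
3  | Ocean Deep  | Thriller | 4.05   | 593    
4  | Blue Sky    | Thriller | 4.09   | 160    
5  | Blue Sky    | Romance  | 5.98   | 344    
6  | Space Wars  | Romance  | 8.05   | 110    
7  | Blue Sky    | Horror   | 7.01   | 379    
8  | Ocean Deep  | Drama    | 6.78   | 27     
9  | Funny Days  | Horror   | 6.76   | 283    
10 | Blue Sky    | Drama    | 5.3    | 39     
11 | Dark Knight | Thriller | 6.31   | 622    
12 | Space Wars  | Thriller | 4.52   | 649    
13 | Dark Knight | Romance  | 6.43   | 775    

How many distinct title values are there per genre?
SELECT genre, COUNT(DISTINCT title)
FROM movies
GROUP BY genre

Result:
  Drama: 2 distinct
  Horror: 3 distinct
  Romance: 3 distinct
  Thriller: 4 distinct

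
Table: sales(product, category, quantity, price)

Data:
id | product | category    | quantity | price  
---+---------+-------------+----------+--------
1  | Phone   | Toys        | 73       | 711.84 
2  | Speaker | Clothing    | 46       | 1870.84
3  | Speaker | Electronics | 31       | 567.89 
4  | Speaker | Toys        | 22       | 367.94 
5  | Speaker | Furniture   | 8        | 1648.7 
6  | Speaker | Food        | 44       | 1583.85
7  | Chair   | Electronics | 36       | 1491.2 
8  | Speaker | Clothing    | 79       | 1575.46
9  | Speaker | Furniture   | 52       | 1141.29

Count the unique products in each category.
SELECT category, COUNT(DISTINCT product)
FROM sales
GROUP BY category

Result:
  Clothing: 1 distinct
  Electronics: 2 distinct
  Food: 1 distinct
  Furniture: 1 distinct
  Toys: 2 distinct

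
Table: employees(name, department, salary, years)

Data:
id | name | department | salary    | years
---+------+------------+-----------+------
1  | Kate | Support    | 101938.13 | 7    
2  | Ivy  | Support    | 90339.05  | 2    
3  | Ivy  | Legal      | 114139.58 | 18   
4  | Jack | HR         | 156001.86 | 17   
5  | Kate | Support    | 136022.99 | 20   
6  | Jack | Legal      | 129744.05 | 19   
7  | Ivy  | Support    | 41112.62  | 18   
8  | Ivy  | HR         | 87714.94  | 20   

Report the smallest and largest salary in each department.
SELECT department, MIN(salary), MAX(salary)
FROM employees
GROUP BY department

Result:
  HR: min=87714.94, max=156001.86
  Legal: min=114139.58, max=129744.05
  Support: min=41112.62, max=136022.99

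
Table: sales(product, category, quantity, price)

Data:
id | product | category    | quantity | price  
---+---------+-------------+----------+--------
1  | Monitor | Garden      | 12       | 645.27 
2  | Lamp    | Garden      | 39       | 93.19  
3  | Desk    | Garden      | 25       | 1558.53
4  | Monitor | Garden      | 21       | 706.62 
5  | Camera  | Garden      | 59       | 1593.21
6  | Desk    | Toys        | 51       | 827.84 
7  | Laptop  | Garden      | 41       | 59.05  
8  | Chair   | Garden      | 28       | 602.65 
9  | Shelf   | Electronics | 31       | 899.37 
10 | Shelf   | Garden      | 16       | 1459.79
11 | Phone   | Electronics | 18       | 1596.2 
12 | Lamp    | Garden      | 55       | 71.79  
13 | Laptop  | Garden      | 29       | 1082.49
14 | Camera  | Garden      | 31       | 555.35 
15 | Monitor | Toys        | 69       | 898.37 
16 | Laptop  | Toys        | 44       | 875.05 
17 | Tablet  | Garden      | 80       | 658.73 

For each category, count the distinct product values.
SELECT category, COUNT(DISTINCT product)
FROM sales
GROUP BY category

Result:
  Electronics: 2 distinct
  Garden: 8 distinct
  Toys: 3 distinct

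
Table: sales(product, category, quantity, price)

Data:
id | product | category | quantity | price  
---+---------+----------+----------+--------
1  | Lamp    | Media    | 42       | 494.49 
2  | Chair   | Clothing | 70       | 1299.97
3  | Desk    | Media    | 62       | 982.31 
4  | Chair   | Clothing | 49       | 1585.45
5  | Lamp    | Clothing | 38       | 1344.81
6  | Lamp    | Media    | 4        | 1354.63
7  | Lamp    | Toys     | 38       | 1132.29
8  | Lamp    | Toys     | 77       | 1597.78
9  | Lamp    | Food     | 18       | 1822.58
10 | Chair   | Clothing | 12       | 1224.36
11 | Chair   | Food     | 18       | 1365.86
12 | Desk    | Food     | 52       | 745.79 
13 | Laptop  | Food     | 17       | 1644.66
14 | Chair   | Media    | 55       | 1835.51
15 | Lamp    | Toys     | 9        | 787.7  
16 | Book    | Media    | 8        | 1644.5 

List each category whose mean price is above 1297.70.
SELECT category, AVG(price)
FROM sales
GROUP BY category
HAVING AVG(price) > 1297.70

Result:
  Clothing: avg=1363.65
  Food: avg=1394.72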